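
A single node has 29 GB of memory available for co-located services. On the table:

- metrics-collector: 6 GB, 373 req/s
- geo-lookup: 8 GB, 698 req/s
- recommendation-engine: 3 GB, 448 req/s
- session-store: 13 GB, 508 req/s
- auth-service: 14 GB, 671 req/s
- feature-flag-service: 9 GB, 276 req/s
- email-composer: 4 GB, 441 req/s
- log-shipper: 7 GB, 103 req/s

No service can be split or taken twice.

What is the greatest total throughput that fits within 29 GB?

2258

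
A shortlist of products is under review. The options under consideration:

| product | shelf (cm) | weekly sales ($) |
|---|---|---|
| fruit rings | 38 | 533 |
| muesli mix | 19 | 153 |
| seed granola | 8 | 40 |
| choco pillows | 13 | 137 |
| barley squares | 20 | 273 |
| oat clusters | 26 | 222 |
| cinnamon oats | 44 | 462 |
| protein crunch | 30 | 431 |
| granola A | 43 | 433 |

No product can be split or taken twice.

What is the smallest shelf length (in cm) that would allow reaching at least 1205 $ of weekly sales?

Minimise cm subject to total weekly sales ≥ 1205.
Taking fruit rings + barley squares + protein crunch gives 1237 (≥ 1205) for 88 cm.
No combination under 88 cm hits 1205.

88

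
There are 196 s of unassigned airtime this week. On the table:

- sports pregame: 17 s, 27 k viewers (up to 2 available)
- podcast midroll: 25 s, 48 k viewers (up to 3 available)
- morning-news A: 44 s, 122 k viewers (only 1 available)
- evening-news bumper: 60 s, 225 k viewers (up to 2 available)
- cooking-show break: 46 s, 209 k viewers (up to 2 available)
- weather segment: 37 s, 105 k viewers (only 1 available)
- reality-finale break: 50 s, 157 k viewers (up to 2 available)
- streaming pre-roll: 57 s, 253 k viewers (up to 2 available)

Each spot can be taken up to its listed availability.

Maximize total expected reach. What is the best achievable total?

793

Ranking by ratio (expected reach/s): cooking-show break 4.54, streaming pre-roll 4.44, evening-news bumper 3.75.
Taking the top-ratio spots first gives 2×cooking-show break + weather segment + streaming pre-roll for 776 (186 s).
The 37 s tied up in weather segment is better spent on morning-news A — total rises to 793 (193 s).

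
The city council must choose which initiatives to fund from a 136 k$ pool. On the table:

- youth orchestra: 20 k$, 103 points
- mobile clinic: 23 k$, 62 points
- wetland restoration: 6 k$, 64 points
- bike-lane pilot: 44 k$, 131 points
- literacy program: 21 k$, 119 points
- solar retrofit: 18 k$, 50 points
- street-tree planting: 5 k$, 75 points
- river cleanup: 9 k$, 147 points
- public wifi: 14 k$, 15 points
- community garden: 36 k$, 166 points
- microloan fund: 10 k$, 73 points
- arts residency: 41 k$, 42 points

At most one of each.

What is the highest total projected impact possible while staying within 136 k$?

809

Ranking by ratio (projected impact/k$): river cleanup 16.33, street-tree planting 15.00, wetland restoration 10.67, microloan fund 7.30.
Taking the top-ratio projects first gives youth orchestra + wetland restoration + literacy program + solar retrofit + street-tree planting + river cleanup + community garden + microloan fund for 797 (125 k$).
Replace solar retrofit with mobile clinic: the trade gains 12 net, giving 809 at 130 k$.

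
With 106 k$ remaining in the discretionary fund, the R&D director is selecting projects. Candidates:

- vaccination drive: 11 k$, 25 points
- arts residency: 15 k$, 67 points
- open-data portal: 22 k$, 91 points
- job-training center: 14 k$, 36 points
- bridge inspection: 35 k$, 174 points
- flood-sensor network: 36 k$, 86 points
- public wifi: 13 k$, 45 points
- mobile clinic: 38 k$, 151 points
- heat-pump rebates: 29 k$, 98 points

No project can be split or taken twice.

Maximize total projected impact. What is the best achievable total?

Ranking by ratio (projected impact/k$): bridge inspection 4.97, arts residency 4.47, open-data portal 4.14, mobile clinic 3.97.
Greedy by ratio would take arts residency + open-data portal + job-training center + bridge inspection + public wifi: 99 k$ used, total 413.
Using the slack differently, vaccination drive + open-data portal + bridge inspection + mobile clinic comes to 441 at 106 k$.
Next best is arts residency + bridge inspection + public wifi + mobile clinic at 437 (101 k$) — short by 4.

441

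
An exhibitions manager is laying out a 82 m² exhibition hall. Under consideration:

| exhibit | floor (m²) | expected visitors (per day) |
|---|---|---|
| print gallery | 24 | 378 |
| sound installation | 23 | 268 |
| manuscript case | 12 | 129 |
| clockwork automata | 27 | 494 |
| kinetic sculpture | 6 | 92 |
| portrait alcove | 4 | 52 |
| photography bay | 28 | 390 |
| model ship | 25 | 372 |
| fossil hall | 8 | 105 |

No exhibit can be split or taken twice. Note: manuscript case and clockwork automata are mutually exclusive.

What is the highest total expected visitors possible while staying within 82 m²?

Taking print gallery + clockwork automata + kinetic sculpture + model ship: 82 m² used, 1336 in expected visitors.
The closest alternative, print gallery + clockwork automata + portrait alcove + model ship, reaches only 1296.

1336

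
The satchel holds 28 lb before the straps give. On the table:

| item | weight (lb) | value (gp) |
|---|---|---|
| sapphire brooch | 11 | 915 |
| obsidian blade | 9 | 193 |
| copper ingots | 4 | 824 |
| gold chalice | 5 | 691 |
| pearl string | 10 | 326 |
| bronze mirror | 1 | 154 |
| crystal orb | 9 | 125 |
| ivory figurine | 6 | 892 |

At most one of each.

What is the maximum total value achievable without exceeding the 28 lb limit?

3476

By value per lb: copper ingots 206.00, bronze mirror 154.00, ivory figurine 148.67, gold chalice 138.20 lead.
Best packing: sapphire brooch + copper ingots + gold chalice + bronze mirror + ivory figurine — 27 lb, 3476 total.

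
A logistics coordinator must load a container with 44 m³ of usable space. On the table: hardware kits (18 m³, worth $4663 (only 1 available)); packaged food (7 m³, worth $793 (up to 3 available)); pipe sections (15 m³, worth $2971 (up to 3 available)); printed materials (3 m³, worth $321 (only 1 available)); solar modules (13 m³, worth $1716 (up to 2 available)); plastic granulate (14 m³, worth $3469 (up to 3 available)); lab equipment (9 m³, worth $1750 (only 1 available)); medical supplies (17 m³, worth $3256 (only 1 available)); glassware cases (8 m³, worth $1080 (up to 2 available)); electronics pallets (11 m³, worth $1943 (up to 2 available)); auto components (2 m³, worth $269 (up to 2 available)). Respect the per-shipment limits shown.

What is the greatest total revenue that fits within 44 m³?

10676

By revenue per m³: hardware kits 259.06, plastic granulate 247.79, pipe sections 198.07 lead.
A density-first pass picks hardware kits + plastic granulate + lab equipment + auto components — 10151 at 43 m³.
The 27 m³ tied up in hardware kits and lab equipment is better spent on 2×plastic granulate — total rises to 10676 (44 m³).
Nothing else within 44 m³ beats 10676.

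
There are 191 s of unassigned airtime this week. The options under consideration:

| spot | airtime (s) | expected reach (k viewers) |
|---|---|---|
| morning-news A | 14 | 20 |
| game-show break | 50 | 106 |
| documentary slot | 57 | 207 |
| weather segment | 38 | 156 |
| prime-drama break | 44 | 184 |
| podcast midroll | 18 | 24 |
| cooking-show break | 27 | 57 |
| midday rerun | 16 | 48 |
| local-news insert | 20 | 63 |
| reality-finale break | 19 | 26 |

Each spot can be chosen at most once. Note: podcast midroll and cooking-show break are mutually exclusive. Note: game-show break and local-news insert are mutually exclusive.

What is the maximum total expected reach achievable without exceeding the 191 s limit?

Best packing: morning-news A + documentary slot + weather segment + prime-drama break + midday rerun + local-news insert — 189 s, 678 total.

678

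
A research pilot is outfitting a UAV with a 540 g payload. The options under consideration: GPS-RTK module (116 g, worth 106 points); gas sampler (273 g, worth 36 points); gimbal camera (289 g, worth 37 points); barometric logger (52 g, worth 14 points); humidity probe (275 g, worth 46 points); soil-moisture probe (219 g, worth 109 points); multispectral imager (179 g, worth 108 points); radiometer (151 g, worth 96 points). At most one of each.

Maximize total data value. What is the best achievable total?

325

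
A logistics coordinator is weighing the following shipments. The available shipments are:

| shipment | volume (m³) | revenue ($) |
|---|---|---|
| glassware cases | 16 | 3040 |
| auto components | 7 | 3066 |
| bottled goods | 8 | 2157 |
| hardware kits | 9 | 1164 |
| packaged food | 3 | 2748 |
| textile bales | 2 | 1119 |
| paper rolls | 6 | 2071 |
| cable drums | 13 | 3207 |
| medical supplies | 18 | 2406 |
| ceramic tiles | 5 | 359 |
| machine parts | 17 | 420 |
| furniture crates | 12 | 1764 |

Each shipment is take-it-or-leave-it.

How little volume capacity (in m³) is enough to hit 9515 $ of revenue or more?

Look for the lowest-volume combination reaching 9515.
auto components + bottled goods + packaged food + paper rolls: 10042 revenue at 24 m³.
Any bundle with less than 24 m³ falls short of 9515.

24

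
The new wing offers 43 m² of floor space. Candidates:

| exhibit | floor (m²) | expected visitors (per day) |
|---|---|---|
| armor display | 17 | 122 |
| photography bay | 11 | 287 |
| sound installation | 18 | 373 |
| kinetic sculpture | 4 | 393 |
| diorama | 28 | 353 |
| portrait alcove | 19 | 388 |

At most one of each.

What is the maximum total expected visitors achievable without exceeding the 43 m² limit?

1154

Ranking by ratio (expected visitors/m²): kinetic sculpture 98.25, photography bay 26.09, sound installation 20.72.
The ratio heuristic lands on photography bay + sound installation + kinetic sculpture (1053) but leaves 10 m² idle.
Replace photography bay with portrait alcove: the trade gains 101 net, giving 1154 at 41 m².
The closest alternative, photography bay + kinetic sculpture + portrait alcove, reaches only 1068.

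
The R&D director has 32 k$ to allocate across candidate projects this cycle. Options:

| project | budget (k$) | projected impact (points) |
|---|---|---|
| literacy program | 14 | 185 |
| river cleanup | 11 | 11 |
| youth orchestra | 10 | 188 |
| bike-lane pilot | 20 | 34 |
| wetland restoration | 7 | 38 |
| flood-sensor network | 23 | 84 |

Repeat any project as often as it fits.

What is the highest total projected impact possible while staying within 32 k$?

3×youth orchestra uses 30 of the 32 k$ and totals 564.

564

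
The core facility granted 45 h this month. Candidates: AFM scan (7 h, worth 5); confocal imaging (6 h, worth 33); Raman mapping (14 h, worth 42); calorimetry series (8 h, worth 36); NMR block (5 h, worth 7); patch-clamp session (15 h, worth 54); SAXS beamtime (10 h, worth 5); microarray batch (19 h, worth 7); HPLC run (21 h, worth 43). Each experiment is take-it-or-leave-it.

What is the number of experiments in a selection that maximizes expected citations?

4

Optimal total is 165.
For example confocal imaging + Raman mapping + calorimetry series + patch-clamp session achieves it, using 43 h.
Every optimal selection uses 4 experiments.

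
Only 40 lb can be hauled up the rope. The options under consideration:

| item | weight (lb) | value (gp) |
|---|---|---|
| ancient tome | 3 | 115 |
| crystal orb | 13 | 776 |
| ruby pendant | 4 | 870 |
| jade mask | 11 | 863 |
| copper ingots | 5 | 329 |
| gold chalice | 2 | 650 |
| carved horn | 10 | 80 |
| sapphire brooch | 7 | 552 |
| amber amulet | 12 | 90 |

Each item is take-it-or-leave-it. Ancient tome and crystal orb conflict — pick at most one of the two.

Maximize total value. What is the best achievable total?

Ranking by ratio (value/lb): gold chalice 325.00, ruby pendant 217.50, sapphire brooch 78.86, jade mask 78.45.
A density-first pass picks ancient tome + ruby pendant + jade mask + copper ingots + gold chalice + sapphire brooch — 3379 at 32 lb.
The 8 lb tied up in ancient tome and copper ingots is better spent on crystal orb — total rises to 3711 (37 lb).

3711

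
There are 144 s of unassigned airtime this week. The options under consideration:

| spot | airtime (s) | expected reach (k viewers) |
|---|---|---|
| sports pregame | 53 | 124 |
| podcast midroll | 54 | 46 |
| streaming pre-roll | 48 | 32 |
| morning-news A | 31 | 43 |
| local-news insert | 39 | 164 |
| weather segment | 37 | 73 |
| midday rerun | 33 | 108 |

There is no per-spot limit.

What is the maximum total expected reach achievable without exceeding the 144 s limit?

544

Greedy by ratio would take 3×local-news insert: 117 s used, total 492.
Dropping local-news insert frees 39 s; slotting in 2×midday rerun (66 s) lifts the total to 544 at 144 s.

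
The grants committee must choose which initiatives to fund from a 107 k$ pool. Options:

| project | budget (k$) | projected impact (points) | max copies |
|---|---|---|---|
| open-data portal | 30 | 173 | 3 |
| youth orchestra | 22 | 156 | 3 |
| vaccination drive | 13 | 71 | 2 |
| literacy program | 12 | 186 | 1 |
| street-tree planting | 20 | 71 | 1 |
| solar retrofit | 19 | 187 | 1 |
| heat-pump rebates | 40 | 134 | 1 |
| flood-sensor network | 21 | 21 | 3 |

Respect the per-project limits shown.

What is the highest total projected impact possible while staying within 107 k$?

Density check — literacy program 15.50, solar retrofit 9.84, youth orchestra 7.09 are the best per k$.
The ratio heuristic lands on 3×youth orchestra + literacy program + solar retrofit (841) but leaves 10 k$ idle.
Dropping youth orchestra frees 22 k$; slotting in open-data portal (30 k$) lifts the total to 858 at 105 k$.
The spare 2 k$ is too small for any remaining project, and no exchange beats 858.

858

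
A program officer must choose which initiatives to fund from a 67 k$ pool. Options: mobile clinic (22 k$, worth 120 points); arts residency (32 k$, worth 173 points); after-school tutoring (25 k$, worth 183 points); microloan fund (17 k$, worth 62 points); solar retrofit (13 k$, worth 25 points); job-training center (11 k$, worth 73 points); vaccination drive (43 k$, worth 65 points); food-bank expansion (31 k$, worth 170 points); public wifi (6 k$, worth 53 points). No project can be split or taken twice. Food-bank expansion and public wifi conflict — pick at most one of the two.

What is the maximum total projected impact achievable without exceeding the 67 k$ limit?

429

The ratio ordering already packs tightly: mobile clinic + after-school tutoring + job-training center + public wifi, 64 k$, 429.
Runner-up after-school tutoring + job-training center + food-bank expansion tops out at 426.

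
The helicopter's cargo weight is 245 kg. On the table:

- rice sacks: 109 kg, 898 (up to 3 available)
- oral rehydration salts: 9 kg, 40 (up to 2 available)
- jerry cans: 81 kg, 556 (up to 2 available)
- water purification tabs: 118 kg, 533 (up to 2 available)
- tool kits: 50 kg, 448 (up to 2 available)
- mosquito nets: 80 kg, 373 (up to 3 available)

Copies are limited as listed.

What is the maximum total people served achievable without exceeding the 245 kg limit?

1902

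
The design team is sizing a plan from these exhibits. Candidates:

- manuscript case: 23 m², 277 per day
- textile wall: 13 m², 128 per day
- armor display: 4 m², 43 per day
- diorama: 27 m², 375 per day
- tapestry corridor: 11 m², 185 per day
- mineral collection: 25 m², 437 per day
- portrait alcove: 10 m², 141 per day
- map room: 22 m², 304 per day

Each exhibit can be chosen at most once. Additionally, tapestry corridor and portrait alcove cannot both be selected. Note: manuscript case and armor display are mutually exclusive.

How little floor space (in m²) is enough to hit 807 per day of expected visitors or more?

Look for the lowest-floor combination reaching 807.
diorama + mineral collection reaches 812 using 52 m².
Any bundle with less than 52 m² falls short of 807.

52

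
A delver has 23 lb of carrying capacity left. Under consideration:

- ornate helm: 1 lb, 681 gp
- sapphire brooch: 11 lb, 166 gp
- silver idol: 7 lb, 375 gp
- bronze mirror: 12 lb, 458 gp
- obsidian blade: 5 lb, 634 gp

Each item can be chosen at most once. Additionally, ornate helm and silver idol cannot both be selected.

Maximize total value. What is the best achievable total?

1773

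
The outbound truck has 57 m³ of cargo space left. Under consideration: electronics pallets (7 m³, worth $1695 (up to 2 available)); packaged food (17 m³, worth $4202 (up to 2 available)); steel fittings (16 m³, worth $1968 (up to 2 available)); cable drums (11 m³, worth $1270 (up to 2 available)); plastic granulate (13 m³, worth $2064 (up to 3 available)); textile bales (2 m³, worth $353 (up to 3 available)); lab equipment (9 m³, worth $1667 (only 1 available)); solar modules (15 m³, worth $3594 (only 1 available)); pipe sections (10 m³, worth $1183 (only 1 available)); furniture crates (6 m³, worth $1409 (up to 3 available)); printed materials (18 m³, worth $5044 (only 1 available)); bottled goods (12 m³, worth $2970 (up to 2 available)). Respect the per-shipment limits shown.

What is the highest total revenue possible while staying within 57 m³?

14578

Greedy by ratio would take 2×electronics pallets + printed materials + 2×bottled goods: 56 m³ used, total 14374.
The 14 m³ tied up in 2×electronics pallets is better spent on solar modules — total rises to 14578 (57 m³).
That's the maximum — no swap from here does better than 14578.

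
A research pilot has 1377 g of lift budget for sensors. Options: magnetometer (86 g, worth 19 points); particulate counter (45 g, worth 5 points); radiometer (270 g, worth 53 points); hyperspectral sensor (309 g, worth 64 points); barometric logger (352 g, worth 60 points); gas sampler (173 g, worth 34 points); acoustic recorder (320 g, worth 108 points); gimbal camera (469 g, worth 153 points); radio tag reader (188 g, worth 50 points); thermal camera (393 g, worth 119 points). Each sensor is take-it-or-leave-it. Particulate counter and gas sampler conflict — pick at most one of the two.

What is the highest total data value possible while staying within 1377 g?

430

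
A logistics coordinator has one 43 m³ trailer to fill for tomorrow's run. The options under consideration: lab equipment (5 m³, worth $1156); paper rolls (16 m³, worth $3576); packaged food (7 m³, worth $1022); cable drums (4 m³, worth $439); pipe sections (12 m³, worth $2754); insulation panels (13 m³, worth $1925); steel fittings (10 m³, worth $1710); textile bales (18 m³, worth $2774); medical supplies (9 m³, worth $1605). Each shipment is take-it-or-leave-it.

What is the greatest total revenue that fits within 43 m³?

Density check — lab equipment 231.20, pipe sections 229.50, paper rolls 223.50 are the best per m³.
Greedy by ratio would take lab equipment + paper rolls + pipe sections + medical supplies: 42 m³ used, total 9091.
The 9 m³ tied up in medical supplies is better spent on steel fittings — total rises to 9196 (43 m³).

9196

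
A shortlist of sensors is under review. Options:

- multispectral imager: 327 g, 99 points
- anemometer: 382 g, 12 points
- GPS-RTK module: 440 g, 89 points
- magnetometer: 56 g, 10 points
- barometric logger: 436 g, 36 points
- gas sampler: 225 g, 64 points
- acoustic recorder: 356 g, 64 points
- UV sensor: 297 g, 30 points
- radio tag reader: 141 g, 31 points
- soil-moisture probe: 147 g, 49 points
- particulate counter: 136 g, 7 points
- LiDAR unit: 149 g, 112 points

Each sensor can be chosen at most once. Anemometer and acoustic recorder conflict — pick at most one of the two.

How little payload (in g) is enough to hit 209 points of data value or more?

476

Need the lightest bundle worth ≥ 209.
Taking multispectral imager + LiDAR unit gives 211 (≥ 209) for 476 g.
No combination under 476 g hits 209.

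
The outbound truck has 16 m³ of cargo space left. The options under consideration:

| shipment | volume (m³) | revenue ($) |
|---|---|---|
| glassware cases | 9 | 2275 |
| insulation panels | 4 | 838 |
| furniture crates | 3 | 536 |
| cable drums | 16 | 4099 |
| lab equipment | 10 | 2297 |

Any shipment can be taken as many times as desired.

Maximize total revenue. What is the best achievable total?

Density check — cable drums 256.19, glassware cases 252.78, lab equipment 229.70 are the best per m³.
The ratio ordering already packs tightly: cable drums, 16 m³, 4099.
Every other selection either busts 16 m³ or fails to beat 4099.

4099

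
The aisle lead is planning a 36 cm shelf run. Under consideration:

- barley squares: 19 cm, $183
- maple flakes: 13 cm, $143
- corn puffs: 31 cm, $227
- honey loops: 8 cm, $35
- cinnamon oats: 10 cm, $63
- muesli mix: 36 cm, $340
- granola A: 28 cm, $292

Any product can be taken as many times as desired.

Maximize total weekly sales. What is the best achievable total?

349

Taking 2×maple flakes + cinnamon oats: 36 cm used, 349 in weekly sales.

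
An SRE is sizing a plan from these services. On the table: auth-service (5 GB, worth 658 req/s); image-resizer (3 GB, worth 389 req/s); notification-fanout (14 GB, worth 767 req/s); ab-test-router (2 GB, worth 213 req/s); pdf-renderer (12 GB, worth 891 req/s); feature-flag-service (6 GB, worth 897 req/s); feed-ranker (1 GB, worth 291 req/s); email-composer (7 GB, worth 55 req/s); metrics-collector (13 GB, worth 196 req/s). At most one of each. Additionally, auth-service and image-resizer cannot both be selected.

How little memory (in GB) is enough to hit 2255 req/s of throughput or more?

Minimise GB subject to total throughput ≥ 2255.
Taking ab-test-router + pdf-renderer + feature-flag-service + feed-ranker gives 2292 (≥ 2255) for 21 GB.
Any bundle with less than 21 GB falls short of 2255.

21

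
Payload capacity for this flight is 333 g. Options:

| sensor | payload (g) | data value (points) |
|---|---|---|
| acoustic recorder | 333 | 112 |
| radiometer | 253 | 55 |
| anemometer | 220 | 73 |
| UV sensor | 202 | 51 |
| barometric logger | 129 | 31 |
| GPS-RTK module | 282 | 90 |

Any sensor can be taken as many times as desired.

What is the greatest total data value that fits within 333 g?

112

The ratio ordering already packs tightly: acoustic recorder, 333 g, 112.
That's the maximum — no swap from here does better than 112.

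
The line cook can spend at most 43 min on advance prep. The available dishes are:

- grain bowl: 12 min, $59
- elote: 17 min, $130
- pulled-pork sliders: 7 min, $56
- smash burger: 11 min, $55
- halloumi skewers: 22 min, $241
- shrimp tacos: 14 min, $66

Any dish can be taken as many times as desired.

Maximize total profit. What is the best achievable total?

Best packing: 3×pulled-pork sliders + halloumi skewers — 43 min, 409 total.
Nothing else within 43 min beats 409.

409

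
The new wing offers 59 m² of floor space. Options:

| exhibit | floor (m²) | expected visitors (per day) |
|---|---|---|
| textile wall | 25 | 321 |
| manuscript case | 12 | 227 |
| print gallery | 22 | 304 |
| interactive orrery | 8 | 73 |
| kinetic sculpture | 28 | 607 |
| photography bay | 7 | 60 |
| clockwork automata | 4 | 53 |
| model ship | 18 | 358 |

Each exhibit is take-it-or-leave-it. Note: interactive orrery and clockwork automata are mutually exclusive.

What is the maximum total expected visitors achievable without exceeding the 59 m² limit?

Density check — kinetic sculpture 21.68, model ship 19.89, manuscript case 18.92 are the best per m².
Manuscript case + kinetic sculpture + model ship uses 58 of the 59 m² and totals 1192.

1192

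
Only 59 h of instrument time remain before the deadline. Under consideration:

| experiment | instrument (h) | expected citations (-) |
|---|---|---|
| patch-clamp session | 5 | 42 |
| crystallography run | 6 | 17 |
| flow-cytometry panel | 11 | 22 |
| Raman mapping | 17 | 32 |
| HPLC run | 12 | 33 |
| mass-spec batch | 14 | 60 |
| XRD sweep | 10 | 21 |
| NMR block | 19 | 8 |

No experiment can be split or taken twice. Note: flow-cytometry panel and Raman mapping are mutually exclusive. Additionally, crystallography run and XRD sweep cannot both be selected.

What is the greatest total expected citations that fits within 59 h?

Taking patch-clamp session + Raman mapping + HPLC run + mass-spec batch + XRD sweep: 58 h used, 188 in expected citations.
That's the maximum — no feasible swap from here does better than 188.

188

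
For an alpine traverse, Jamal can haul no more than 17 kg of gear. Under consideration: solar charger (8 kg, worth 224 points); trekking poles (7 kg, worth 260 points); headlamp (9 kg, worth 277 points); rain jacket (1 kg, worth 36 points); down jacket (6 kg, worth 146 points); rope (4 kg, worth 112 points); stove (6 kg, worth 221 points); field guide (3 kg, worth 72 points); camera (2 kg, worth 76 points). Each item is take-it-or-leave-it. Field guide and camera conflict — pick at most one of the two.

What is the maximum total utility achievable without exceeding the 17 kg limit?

593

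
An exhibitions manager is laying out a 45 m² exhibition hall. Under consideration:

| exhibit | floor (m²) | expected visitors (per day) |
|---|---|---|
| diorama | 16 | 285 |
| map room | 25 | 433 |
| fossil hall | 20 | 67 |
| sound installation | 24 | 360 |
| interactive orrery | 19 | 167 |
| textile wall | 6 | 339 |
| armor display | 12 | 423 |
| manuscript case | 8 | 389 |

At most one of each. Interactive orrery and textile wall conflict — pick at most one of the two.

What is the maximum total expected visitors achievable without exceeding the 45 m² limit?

1436

Best packing: diorama + textile wall + armor display + manuscript case — 42 m², 1436 total.
Every other selection either busts 45 m² or breaks a pairing rule or fails to beat 1436.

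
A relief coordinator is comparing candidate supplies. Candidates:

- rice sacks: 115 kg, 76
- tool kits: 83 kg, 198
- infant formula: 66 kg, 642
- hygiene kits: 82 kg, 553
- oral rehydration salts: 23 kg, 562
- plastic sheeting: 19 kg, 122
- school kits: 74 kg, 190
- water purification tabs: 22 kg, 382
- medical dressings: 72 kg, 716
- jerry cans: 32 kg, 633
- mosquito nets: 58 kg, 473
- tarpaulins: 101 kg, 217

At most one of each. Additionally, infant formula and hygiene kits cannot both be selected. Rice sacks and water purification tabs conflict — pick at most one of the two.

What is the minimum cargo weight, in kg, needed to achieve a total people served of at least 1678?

Need the lightest bundle worth ≥ 1678.
Taking oral rehydration salts + plastic sheeting + water purification tabs + jerry cans gives 1699 (≥ 1678) for 96 kg.
Below 96 kg the best achievable stays under 1678.

96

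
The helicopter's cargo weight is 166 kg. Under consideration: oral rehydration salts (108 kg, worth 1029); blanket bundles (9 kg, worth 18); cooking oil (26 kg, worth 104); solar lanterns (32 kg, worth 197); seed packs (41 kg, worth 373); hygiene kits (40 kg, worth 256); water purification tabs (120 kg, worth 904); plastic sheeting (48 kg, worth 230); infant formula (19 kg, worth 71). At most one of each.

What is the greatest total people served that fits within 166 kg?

Oral rehydration salts + blanket bundles + seed packs uses 158 of the 166 kg and totals 1420.

1420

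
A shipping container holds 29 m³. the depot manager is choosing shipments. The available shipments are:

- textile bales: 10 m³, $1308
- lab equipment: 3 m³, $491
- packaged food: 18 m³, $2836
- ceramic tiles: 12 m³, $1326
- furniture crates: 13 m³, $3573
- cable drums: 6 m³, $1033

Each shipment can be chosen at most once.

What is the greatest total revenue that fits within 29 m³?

The ratio heuristic lands on lab equipment + furniture crates + cable drums (5097) but leaves 7 m³ idle.
Dropping lab equipment frees 3 m³; slotting in textile bales (10 m³) lifts the total to 5914 at 29 m³.

5914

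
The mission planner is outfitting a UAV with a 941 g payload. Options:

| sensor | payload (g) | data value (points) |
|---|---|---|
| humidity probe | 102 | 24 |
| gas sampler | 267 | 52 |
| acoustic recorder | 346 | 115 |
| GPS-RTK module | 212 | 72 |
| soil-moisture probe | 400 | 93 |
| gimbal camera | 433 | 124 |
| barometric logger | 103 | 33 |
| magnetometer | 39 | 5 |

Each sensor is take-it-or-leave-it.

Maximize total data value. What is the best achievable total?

277

A density-first pass picks humidity probe + acoustic recorder + GPS-RTK module + barometric logger + magnetometer — 249 at 802 g.
Dropping humidity probe and GPS-RTK module frees 314 g; slotting in gimbal camera (433 g) lifts the total to 277 at 921 g.
The closest alternative, gas sampler + acoustic recorder + GPS-RTK module + barometric logger, reaches only 272.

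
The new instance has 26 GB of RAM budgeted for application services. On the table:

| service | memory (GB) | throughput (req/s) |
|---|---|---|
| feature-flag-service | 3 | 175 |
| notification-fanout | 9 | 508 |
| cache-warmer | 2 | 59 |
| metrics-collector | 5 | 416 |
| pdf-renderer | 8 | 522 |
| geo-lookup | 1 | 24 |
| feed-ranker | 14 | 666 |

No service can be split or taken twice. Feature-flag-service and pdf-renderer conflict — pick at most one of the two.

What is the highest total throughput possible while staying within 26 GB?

1529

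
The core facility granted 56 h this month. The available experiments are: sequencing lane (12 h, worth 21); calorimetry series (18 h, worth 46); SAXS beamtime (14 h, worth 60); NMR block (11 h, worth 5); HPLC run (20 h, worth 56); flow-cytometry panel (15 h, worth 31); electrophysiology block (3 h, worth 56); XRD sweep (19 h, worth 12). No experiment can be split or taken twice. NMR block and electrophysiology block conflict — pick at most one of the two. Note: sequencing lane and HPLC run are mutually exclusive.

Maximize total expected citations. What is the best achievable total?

Density check — electrophysiology block 18.67, SAXS beamtime 4.29, HPLC run 2.80 are the best per h.
Taking calorimetry series + SAXS beamtime + HPLC run + electrophysiology block: 55 h used, 218 in expected citations.
No other feasible combination exceeds 218.

218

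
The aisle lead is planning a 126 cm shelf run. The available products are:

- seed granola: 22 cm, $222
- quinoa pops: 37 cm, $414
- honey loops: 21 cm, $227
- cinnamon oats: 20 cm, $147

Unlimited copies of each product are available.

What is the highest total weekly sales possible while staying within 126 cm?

Filling by ratio: 3×quinoa pops for 1242, with 15 cm left unused.
Replace 3×quinoa pops with 6×honey loops: the trade gains 120 net, giving 1362 at 126 cm.

1362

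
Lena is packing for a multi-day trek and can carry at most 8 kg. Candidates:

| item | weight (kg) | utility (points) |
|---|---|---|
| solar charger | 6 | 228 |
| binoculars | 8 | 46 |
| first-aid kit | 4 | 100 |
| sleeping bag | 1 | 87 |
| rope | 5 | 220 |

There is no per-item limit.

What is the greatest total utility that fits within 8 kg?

By utility per kg: sleeping bag 87.00, rope 44.00, solar charger 38.00 lead.
Best packing: 8×sleeping bag — 8 kg, 696 total.
Nothing else within 8 kg beats 696.

696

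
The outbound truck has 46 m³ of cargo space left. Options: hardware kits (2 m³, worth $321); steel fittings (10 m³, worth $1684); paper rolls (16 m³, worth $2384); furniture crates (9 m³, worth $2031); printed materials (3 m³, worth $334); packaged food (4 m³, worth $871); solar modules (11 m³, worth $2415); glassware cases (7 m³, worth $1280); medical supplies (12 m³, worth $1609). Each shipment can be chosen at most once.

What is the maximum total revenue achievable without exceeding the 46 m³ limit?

8936

Taking hardware kits + steel fittings + furniture crates + printed materials + packaged food + solar modules + glassware cases: 46 m³ used, 8936 in revenue.
That's the maximum — no swap from here does better than 8936.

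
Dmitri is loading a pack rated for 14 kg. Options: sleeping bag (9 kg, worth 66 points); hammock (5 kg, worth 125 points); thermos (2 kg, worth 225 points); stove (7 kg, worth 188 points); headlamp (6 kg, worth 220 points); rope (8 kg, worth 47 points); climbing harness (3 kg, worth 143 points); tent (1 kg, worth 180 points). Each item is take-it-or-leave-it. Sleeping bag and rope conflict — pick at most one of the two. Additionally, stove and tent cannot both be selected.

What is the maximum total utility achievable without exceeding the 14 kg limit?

Best packing: thermos + headlamp + climbing harness + tent — 12 kg, 768 total.
Next best is hammock + thermos + headlamp + tent at 750 (14 kg) — short by 18.

768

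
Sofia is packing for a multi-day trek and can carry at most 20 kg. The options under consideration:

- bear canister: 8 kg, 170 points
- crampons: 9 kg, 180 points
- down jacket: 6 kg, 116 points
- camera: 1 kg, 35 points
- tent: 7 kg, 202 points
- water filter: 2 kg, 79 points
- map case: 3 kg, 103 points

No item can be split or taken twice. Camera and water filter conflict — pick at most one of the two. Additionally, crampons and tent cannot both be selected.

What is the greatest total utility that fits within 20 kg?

554

Density check — water filter 39.50, camera 35.00, map case 34.33, tent 28.86 are the best per kg.
Best packing: bear canister + tent + water filter + map case — 20 kg, 554 total.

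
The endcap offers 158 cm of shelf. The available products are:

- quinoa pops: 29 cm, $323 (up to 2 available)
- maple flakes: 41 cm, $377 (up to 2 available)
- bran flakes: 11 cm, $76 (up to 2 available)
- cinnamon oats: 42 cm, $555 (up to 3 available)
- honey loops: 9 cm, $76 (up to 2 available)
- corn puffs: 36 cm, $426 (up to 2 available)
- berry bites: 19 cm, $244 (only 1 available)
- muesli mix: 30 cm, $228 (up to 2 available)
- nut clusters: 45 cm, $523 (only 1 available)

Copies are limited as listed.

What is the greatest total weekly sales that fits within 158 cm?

1988

Greedy by ratio would take 3×cinnamon oats + honey loops + berry bites: 154 cm used, total 1985.
The 28 cm tied up in honey loops and berry bites is better spent on quinoa pops — total rises to 1988 (155 cm).
That's the maximum — no swap from here does better than 1988.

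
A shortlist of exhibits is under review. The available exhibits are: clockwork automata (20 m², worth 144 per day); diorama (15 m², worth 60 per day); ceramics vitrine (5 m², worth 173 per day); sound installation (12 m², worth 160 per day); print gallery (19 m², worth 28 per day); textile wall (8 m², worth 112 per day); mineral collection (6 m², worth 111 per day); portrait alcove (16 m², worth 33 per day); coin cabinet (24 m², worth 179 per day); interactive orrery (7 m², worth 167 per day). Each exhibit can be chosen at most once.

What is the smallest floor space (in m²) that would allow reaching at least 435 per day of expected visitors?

18

Minimise m² subject to total expected visitors ≥ 435.
Taking ceramics vitrine + mineral collection + interactive orrery gives 451 (≥ 435) for 18 m².
Below 18 m² the best achievable stays under 435.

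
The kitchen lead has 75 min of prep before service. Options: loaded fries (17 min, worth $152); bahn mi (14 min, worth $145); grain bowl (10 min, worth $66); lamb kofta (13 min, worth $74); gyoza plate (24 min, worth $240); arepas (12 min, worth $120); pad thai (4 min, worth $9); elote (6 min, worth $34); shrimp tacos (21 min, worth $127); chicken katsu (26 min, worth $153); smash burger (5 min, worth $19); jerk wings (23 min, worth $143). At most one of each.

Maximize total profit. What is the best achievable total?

691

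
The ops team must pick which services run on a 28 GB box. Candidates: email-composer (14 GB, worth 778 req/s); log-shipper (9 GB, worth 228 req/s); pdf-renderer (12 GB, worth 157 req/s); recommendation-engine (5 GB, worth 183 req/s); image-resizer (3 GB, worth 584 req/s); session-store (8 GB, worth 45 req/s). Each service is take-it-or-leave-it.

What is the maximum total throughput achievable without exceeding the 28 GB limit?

Ranking by ratio (throughput/GB): image-resizer 194.67, email-composer 55.57, recommendation-engine 36.60.
Filling by ratio: email-composer + recommendation-engine + image-resizer for 1545, with 6 GB left unused.
Dropping recommendation-engine frees 5 GB; slotting in log-shipper (9 GB) lifts the total to 1590 at 26 GB.
Next best is email-composer + recommendation-engine + image-resizer at 1545 (22 GB) — short by 45.

1590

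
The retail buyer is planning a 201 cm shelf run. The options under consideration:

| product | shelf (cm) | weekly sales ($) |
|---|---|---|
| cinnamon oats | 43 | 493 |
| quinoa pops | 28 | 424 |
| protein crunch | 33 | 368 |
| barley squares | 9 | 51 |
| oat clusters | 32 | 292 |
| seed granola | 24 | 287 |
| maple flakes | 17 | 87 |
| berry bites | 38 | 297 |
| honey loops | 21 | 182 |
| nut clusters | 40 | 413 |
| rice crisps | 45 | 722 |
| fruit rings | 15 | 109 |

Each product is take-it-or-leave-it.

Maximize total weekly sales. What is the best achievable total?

2521

Taking the top-ratio products first gives cinnamon oats + quinoa pops + protein crunch + seed granola + honey loops + rice crisps for 2476 (194 cm).
The 33 cm tied up in protein crunch is better spent on nut clusters — total rises to 2521 (201 cm).
Runner-up cinnamon oats + quinoa pops + protein crunch + seed granola + honey loops + rice crisps tops out at 2476.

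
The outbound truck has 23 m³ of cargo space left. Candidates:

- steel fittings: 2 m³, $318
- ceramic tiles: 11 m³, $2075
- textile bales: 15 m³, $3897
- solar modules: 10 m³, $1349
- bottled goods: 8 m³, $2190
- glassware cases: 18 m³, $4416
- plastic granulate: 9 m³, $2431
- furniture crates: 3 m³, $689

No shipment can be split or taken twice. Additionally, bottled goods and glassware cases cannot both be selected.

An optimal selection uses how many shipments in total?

Optimal total is 6087.
textile bales + bottled goods hits 6087 at 23 m³.
All optima have 2 shipments.

2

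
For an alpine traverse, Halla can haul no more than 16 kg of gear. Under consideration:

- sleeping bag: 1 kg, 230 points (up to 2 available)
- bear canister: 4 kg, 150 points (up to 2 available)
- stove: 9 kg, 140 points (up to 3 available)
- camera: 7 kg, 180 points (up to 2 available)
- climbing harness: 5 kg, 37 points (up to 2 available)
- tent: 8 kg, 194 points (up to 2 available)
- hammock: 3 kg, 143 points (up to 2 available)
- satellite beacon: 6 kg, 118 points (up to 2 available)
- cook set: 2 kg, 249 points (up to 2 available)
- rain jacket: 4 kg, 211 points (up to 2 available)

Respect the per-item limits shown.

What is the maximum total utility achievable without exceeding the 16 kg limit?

Taking the top-ratio items first gives 2×sleeping bag + 2×cook set + 2×rain jacket for 1380 (14 kg).
Dropping rain jacket frees 4 kg; slotting in 2×hammock (6 kg) lifts the total to 1455 at 16 kg.

1455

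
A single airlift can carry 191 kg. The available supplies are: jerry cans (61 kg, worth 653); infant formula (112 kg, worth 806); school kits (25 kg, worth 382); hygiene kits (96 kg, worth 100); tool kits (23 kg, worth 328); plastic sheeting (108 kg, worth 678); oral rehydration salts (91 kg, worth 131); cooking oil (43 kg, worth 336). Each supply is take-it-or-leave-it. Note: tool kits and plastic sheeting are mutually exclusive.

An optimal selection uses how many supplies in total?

4

Optimal total is 1699.
One optimal bundle: jerry cans + school kits + tool kits + cooking oil (152 kg).
All optima have 4 supplies.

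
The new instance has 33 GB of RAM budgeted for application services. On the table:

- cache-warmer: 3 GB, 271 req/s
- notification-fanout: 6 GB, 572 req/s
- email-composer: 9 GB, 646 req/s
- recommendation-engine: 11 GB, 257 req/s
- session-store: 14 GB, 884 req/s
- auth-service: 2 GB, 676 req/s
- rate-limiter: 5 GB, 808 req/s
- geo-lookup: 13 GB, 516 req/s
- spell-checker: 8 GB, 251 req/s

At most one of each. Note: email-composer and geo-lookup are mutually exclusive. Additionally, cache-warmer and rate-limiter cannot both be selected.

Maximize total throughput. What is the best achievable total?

Best packing: email-composer + session-store + auth-service + rate-limiter — 30 GB, 3014 total.

3014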